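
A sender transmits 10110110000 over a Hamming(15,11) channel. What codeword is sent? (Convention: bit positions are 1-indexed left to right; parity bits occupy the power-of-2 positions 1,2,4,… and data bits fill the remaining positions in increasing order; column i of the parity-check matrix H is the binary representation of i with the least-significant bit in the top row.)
Codeword c = d · G (mod 2), d = 10110110000:
  c[0] = d·G[:,0] = (10110110000)·(11011010101) mod 2 = 1+0+0+1+0+0+1+0+0+0+0 mod 2 = 1
  c[1] = d·G[:,1] = (10110110000)·(10110110011) mod 2 = 1+0+1+1+0+1+1+0+0+0+0 mod 2 = 1
  c[2] = d·G[:,2] = (10110110000)·(10000000000) mod 2 = 1+0+0+0+0+0+0+0+0+0+0 mod 2 = 1
  c[3] = d·G[:,3] = (10110110000)·(01110001111) mod 2 = 0+0+1+1+0+0+0+0+0+0+0 mod 2 = 0
  c[4] = d·G[:,4] = (10110110000)·(01000000000) mod 2 = 0+0+0+0+0+0+0+0+0+0+0 mod 2 = 0
  c[5] = d·G[:,5] = (10110110000)·(00100000000) mod 2 = 0+0+1+0+0+0+0+0+0+0+0 mod 2 = 1
  c[6] = d·G[:,6] = (10110110000)·(00010000000) mod 2 = 0+0+0+1+0+0+0+0+0+0+0 mod 2 = 1
  c[7] = d·G[:,7] = (10110110000)·(00001111111) mod 2 = 0+0+0+0+0+1+1+0+0+0+0 mod 2 = 0
  c[8] = d·G[:,8] = (10110110000)·(00001000000) mod 2 = 0+0+0+0+0+0+0+0+0+0+0 mod 2 = 0
  c[9] = d·G[:,9] = (10110110000)·(00000100000) mod 2 = 0+0+0+0+0+1+0+0+0+0+0 mod 2 = 1
  c[10] = d·G[:,10] = (10110110000)·(00000010000) mod 2 = 0+0+0+0+0+0+1+0+0+0+0 mod 2 = 1
  c[11] = d·G[:,11] = (10110110000)·(00000001000) mod 2 = 0+0+0+0+0+0+0+0+0+0+0 mod 2 = 0
  c[12] = d·G[:,12] = (10110110000)·(00000000100) mod 2 = 0+0+0+0+0+0+0+0+0+0+0 mod 2 = 0
  c[13] = d·G[:,13] = (10110110000)·(00000000010) mod 2 = 0+0+0+0+0+0+0+0+0+0+0 mod 2 = 0
  c[14] = d·G[:,14] = (10110110000)·(00000000001) mod 2 = 0+0+0+0+0+0+0+0+0+0+0 mod 2 = 0
Codeword = 111001100110000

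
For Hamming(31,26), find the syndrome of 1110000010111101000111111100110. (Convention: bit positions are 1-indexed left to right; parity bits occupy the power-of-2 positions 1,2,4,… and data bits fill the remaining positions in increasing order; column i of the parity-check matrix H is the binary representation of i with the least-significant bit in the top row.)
Syndrome s = H · r^T (mod 2), r = 1110000010111101000111111100110:
  s[0] = (1010101010101010101010101010101)·(1110000010111101000111111100110) mod 2 = 1+0+1+0+0+0+0+0+1+0+1+0+1+0+0+0+0+0+0+0+1+0+1+0+1+0+0+0+1+0+0 mod 2 = 1
  s[1] = (0110011001100110011001100110011)·(1110000010111101000111111100110) mod 2 = 0+1+1+0+0+0+0+0+0+0+1+0+0+1+0+0+0+0+0+0+0+1+1+0+0+1+0+0+0+1+0 mod 2 = 0
  s[2] = (0001111000011110000111100001111)·(1110000010111101000111111100110) mod 2 = 0+0+0+0+0+0+0+0+0+0+0+1+1+1+0+0+0+0+0+1+1+1+1+0+0+0+0+0+1+1+0 mod 2 = 1
  s[3] = (0000000111111110000000011111111)·(1110000010111101000111111100110) mod 2 = 0+0+0+0+0+0+0+0+1+0+1+1+1+1+0+0+0+0+0+0+0+0+0+1+1+1+0+0+1+1+0 mod 2 = 0
  s[4] = (0000000000000001111111111111111)·(1110000010111101000111111100110) mod 2 = 0+0+0+0+0+0+0+0+0+0+0+0+0+0+0+1+0+0+0+1+1+1+1+1+1+1+0+0+1+1+0 mod 2 = 0
Syndrome = 10100
Non-zero syndrome: error at position 5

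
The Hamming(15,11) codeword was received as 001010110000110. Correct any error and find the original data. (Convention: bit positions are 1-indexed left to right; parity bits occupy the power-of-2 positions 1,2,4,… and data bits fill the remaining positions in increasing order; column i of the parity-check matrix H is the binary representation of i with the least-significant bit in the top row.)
Syndrome s = H · r^T (mod 2), r = 001010110000110:
  s[0] = (101010101010101)·(001010110000110) mod 2 = 0+0+1+0+1+0+1+0+0+0+0+0+1+0+0 mod 2 = 0
  s[1] = (011001100110011)·(001010110000110) mod 2 = 0+0+1+0+0+0+1+0+0+0+0+0+0+1+0 mod 2 = 1
  s[2] = (000111100001111)·(001010110000110) mod 2 = 0+0+0+0+1+0+1+0+0+0+0+0+1+1+0 mod 2 = 0
  s[3] = (000000011111111)·(001010110000110) mod 2 = 0+0+0+0+0+0+0+1+0+0+0+0+1+1+0 mod 2 = 1
Syndrome = 0101
Column 10 of H equals this syndrome → error at bit 10 (1-indexed).
Flip bit 10: 001010110000110 → 001010110100110
Extract data bits at positions {3,5,6,7,9,10,11,12,13,14,15}: 11010100110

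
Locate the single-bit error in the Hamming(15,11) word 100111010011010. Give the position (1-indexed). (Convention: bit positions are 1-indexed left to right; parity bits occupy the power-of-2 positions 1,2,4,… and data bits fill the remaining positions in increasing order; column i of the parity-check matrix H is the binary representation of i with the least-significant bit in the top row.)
Syndrome s = H · r^T (mod 2), r = 100111010011010:
  s[0] = (101010101010101)·(100111010011010) mod 2 = 1+0+0+0+1+0+0+0+0+0+1+0+0+0+0 mod 2 = 1
  s[1] = (011001100110011)·(100111010011010) mod 2 = 0+0+0+0+0+1+0+0+0+0+1+0+0+1+0 mod 2 = 1
  s[2] = (000111100001111)·(100111010011010) mod 2 = 0+0+0+1+1+1+0+0+0+0+0+1+0+1+0 mod 2 = 1
  s[3] = (000000011111111)·(100111010011010) mod 2 = 0+0+0+0+0+0+0+1+0+0+1+1+0+1+0 mod 2 = 0
Syndrome = 1110
Column i of H is the binary representation of i, so the syndrome is the binary index of the flipped bit.
Read s = 1110 with s[0] as LSB: 1·2^0 + 1·2^1 + 1·2^2 + 0·2^3 = 7.
Error is at bit position 7.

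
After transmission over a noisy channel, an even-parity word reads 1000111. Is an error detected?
Sum of received bits: 1+0+0+0+1+1+1 = 4; 4 mod 2 = 0. Result is 0 → no error detected.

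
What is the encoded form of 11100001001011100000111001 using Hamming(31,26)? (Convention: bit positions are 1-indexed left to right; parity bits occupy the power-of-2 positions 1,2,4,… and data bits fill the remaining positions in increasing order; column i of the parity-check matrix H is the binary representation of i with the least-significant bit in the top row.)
Codeword c = d · G (mod 2), d = 11100001001011100000111001:
  c[0] = d·G[:,0] = (11100001001011100000111001)·(11011010101101010101010101) mod 2 = 1+1+0+0+0+0+0+0+0+0+1+0+0+1+0+0+0+0+0+0+0+1+0+0+0+1 mod 2 = 0
  c[1] = d·G[:,1] = (11100001001011100000111001)·(10110110011011001100110011) mod 2 = 1+0+1+0+0+0+0+0+0+0+1+0+1+1+0+0+0+0+0+0+1+1+0+0+0+1 mod 2 = 0
  c[2] = d·G[:,2] = (11100001001011100000111001)·(10000000000000000000000000) mod 2 = 1+0+0+0+0+0+0+0+0+0+0+0+0+0+0+0+0+0+0+0+0+0+0+0+0+0 mod 2 = 1
  c[3] = d·G[:,3] = (11100001001011100000111001)·(01110001111000111100001111) mod 2 = 0+1+1+0+0+0+0+1+0+0+1+0+0+0+1+0+0+0+0+0+0+0+1+0+0+1 mod 2 = 1
  c[4] = d·G[:,4] = (11100001001011100000111001)·(01000000000000000000000000) mod 2 = 0+1+0+0+0+0+0+0+0+0+0+0+0+0+0+0+0+0+0+0+0+0+0+0+0+0 mod 2 = 1
  c[5] = d·G[:,5] = (11100001001011100000111001)·(00100000000000000000000000) mod 2 = 0+0+1+0+0+0+0+0+0+0+0+0+0+0+0+0+0+0+0+0+0+0+0+0+0+0 mod 2 = 1
  c[6] = d·G[:,6] = (11100001001011100000111001)·(00010000000000000000000000) mod 2 = 0+0+0+0+0+0+0+0+0+0+0+0+0+0+0+0+0+0+0+0+0+0+0+0+0+0 mod 2 = 0
  c[7] = d·G[:,7] = (11100001001011100000111001)·(00001111111000000011111111) mod 2 = 0+0+0+0+0+0+0+1+0+0+1+0+0+0+0+0+0+0+0+0+1+1+1+0+0+1 mod 2 = 0
  c[8] = d·G[:,8] = (11100001001011100000111001)·(00001000000000000000000000) mod 2 = 0+0+0+0+0+0+0+0+0+0+0+0+0+0+0+0+0+0+0+0+0+0+0+0+0+0 mod 2 = 0
  c[9] = d·G[:,9] = (11100001001011100000111001)·(00000100000000000000000000) mod 2 = 0+0+0+0+0+0+0+0+0+0+0+0+0+0+0+0+0+0+0+0+0+0+0+0+0+0 mod 2 = 0
  c[10] = d·G[:,10] = (11100001001011100000111001)·(00000010000000000000000000) mod 2 = 0+0+0+0+0+0+0+0+0+0+0+0+0+0+0+0+0+0+0+0+0+0+0+0+0+0 mod 2 = 0
  c[11] = d·G[:,11] = (11100001001011100000111001)·(00000001000000000000000000) mod 2 = 0+0+0+0+0+0+0+1+0+0+0+0+0+0+0+0+0+0+0+0+0+0+0+0+0+0 mod 2 = 1
  c[12] = d·G[:,12] = (11100001001011100000111001)·(00000000100000000000000000) mod 2 = 0+0+0+0+0+0+0+0+0+0+0+0+0+0+0+0+0+0+0+0+0+0+0+0+0+0 mod 2 = 0
  c[13] = d·G[:,13] = (11100001001011100000111001)·(00000000010000000000000000) mod 2 = 0+0+0+0+0+0+0+0+0+0+0+0+0+0+0+0+0+0+0+0+0+0+0+0+0+0 mod 2 = 0
  c[14] = d·G[:,14] = (11100001001011100000111001)·(00000000001000000000000000) mod 2 = 0+0+0+0+0+0+0+0+0+0+1+0+0+0+0+0+0+0+0+0+0+0+0+0+0+0 mod 2 = 1
  c[15] = d·G[:,15] = (11100001001011100000111001)·(00000000000111111111111111) mod 2 = 0+0+0+0+0+0+0+0+0+0+0+0+1+1+1+0+0+0+0+0+1+1+1+0+0+1 mod 2 = 1
  c[16] = d·G[:,16] = (11100001001011100000111001)·(00000000000100000000000000) mod 2 = 0+0+0+0+0+0+0+0+0+0+0+0+0+0+0+0+0+0+0+0+0+0+0+0+0+0 mod 2 = 0
  c[17] = d·G[:,17] = (11100001001011100000111001)·(00000000000010000000000000) mod 2 = 0+0+0+0+0+0+0+0+0+0+0+0+1+0+0+0+0+0+0+0+0+0+0+0+0+0 mod 2 = 1
  c[18] = d·G[:,18] = (11100001001011100000111001)·(00000000000001000000000000) mod 2 = 0+0+0+0+0+0+0+0+0+0+0+0+0+1+0+0+0+0+0+0+0+0+0+0+0+0 mod 2 = 1
  c[19] = d·G[:,19] = (11100001001011100000111001)·(00000000000000100000000000) mod 2 = 0+0+0+0+0+0+0+0+0+0+0+0+0+0+1+0+0+0+0+0+0+0+0+0+0+0 mod 2 = 1
  c[20] = d·G[:,20] = (11100001001011100000111001)·(00000000000000010000000000) mod 2 = 0+0+0+0+0+0+0+0+0+0+0+0+0+0+0+0+0+0+0+0+0+0+0+0+0+0 mod 2 = 0
  c[21] = d·G[:,21] = (11100001001011100000111001)·(00000000000000001000000000) mod 2 = 0+0+0+0+0+0+0+0+0+0+0+0+0+0+0+0+0+0+0+0+0+0+0+0+0+0 mod 2 = 0
  c[22] = d·G[:,22] = (11100001001011100000111001)·(00000000000000000100000000) mod 2 = 0+0+0+0+0+0+0+0+0+0+0+0+0+0+0+0+0+0+0+0+0+0+0+0+0+0 mod 2 = 0
  c[23] = d·G[:,23] = (11100001001011100000111001)·(00000000000000000010000000) mod 2 = 0+0+0+0+0+0+0+0+0+0+0+0+0+0+0+0+0+0+0+0+0+0+0+0+0+0 mod 2 = 0
  c[24] = d·G[:,24] = (11100001001011100000111001)·(00000000000000000001000000) mod 2 = 0+0+0+0+0+0+0+0+0+0+0+0+0+0+0+0+0+0+0+0+0+0+0+0+0+0 mod 2 = 0
  c[25] = d·G[:,25] = (11100001001011100000111001)·(00000000000000000000100000) mod 2 = 0+0+0+0+0+0+0+0+0+0+0+0+0+0+0+0+0+0+0+0+1+0+0+0+0+0 mod 2 = 1
  c[26] = d·G[:,26] = (11100001001011100000111001)·(00000000000000000000010000) mod 2 = 0+0+0+0+0+0+0+0+0+0+0+0+0+0+0+0+0+0+0+0+0+1+0+0+0+0 mod 2 = 1
  c[27] = d·G[:,27] = (11100001001011100000111001)·(00000000000000000000001000) mod 2 = 0+0+0+0+0+0+0+0+0+0+0+0+0+0+0+0+0+0+0+0+0+0+1+0+0+0 mod 2 = 1
  c[28] = d·G[:,28] = (11100001001011100000111001)·(00000000000000000000000100) mod 2 = 0+0+0+0+0+0+0+0+0+0+0+0+0+0+0+0+0+0+0+0+0+0+0+0+0+0 mod 2 = 0
  c[29] = d·G[:,29] = (11100001001011100000111001)·(00000000000000000000000010) mod 2 = 0+0+0+0+0+0+0+0+0+0+0+0+0+0+0+0+0+0+0+0+0+0+0+0+0+0 mod 2 = 0
  c[30] = d·G[:,30] = (11100001001011100000111001)·(00000000000000000000000001) mod 2 = 0+0+0+0+0+0+0+0+0+0+0+0+0+0+0+0+0+0+0+0+0+0+0+0+0+1 mod 2 = 1
Codeword = 0011110000010011011100000111001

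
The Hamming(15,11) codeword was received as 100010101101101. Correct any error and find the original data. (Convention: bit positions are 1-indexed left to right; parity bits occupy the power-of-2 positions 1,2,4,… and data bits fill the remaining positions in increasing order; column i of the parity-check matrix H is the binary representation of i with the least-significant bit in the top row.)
Syndrome s = H · r^T (mod 2), r = 100010101101101:
  s[0] = (101010101010101)·(100010101101101) mod 2 = 1+0+0+0+1+0+1+0+1+0+0+0+1+0+1 mod 2 = 0
  s[1] = (011001100110011)·(100010101101101) mod 2 = 0+0+0+0+0+0+1+0+0+1+0+0+0+0+1 mod 2 = 1
  s[2] = (000111100001111)·(100010101101101) mod 2 = 0+0+0+0+1+0+1+0+0+0+0+1+1+0+1 mod 2 = 1
  s[3] = (000000011111111)·(100010101101101) mod 2 = 0+0+0+0+0+0+0+0+1+1+0+1+1+0+1 mod 2 = 1
Syndrome = 0111
Column 14 of H equals this syndrome → error at bit 14 (1-indexed).
Flip bit 14: 100010101101101 → 100010101101111
Extract data bits at positions {3,5,6,7,9,10,11,12,13,14,15}: 01011101111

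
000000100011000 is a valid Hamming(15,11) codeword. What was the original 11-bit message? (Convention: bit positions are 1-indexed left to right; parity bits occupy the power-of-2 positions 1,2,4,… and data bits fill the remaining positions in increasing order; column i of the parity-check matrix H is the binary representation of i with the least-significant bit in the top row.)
Parity bits occupy power-of-2 positions; data bits are at positions {3,5,6,7,9,10,11,12,13,14,15} (1-indexed).
Extract: c[3]=0 c[5]=0 c[6]=0 c[7]=1 c[9]=0 c[10]=0 c[11]=1 c[12]=1 c[13]=0 c[14]=0 c[15]=0
Data = 00010011000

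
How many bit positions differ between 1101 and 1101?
XOR = 0000, count of 1s = 0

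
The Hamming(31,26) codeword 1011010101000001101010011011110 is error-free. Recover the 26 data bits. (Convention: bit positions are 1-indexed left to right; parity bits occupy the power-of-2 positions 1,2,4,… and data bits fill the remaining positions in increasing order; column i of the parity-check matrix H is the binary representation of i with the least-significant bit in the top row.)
Parity bits occupy power-of-2 positions; data bits are at positions {3,5,6,7,9,10,11,12,13,14,15,17,18,19,20,21,22,23,24,25,26,27,28,29,30,31} (1-indexed).
Extract: c[3]=1 c[5]=0 c[6]=1 c[7]=0 c[9]=0 c[10]=1 c[11]=0 c[12]=0 c[13]=0 c[14]=0 c[15]=0 c[17]=1 c[18]=0 c[19]=1 c[20]=0 c[21]=1 c[22]=0 c[23]=0 c[24]=1 c[25]=1 c[26]=0 c[27]=1 c[28]=1 c[29]=1 c[30]=1 c[31]=0
Data = 10100100000101010011011110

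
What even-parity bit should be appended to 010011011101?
Sum of data bits: 0+1+0+0+1+1+0+1+1+1+0+1 = 7.
7 mod 2 = 1, so parity bit = 1.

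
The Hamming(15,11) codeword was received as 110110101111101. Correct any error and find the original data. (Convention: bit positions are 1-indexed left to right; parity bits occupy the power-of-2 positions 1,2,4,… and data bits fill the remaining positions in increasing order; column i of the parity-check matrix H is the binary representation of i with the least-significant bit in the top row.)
Syndrome s = H · r^T (mod 2), r = 110110101111101:
  s[0] = (101010101010101)·(110110101111101) mod 2 = 1+0+0+0+1+0+1+0+1+0+1+0+1+0+1 mod 2 = 1
  s[1] = (011001100110011)·(110110101111101) mod 2 = 0+1+0+0+0+0+1+0+0+1+1+0+0+0+1 mod 2 = 1
  s[2] = (000111100001111)·(110110101111101) mod 2 = 0+0+0+1+1+0+1+0+0+0+0+1+1+0+1 mod 2 = 0
  s[3] = (000000011111111)·(110110101111101) mod 2 = 0+0+0+0+0+0+0+0+1+1+1+1+1+0+1 mod 2 = 0
Syndrome = 1100
Column 3 of H equals this syndrome → error at bit 3 (1-indexed).
Flip bit 3: 110110101111101 → 111110101111101
Extract data bits at positions {3,5,6,7,9,10,11,12,13,14,15}: 11011111101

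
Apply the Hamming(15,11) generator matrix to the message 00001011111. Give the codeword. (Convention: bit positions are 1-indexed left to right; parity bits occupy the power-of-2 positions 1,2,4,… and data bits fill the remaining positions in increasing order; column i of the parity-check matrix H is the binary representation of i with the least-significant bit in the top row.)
Codeword c = d · G (mod 2), d = 00001011111:
  c[0] = d·G[:,0] = (00001011111)·(11011010101) mod 2 = 0+0+0+0+1+0+1+0+1+0+1 mod 2 = 0
  c[1] = d·G[:,1] = (00001011111)·(10110110011) mod 2 = 0+0+0+0+0+0+1+0+0+1+1 mod 2 = 1
  c[2] = d·G[:,2] = (00001011111)·(10000000000) mod 2 = 0+0+0+0+0+0+0+0+0+0+0 mod 2 = 0
  c[3] = d·G[:,3] = (00001011111)·(01110001111) mod 2 = 0+0+0+0+0+0+0+1+1+1+1 mod 2 = 0
  c[4] = d·G[:,4] = (00001011111)·(01000000000) mod 2 = 0+0+0+0+0+0+0+0+0+0+0 mod 2 = 0
  c[5] = d·G[:,5] = (00001011111)·(00100000000) mod 2 = 0+0+0+0+0+0+0+0+0+0+0 mod 2 = 0
  c[6] = d·G[:,6] = (00001011111)·(00010000000) mod 2 = 0+0+0+0+0+0+0+0+0+0+0 mod 2 = 0
  c[7] = d·G[:,7] = (00001011111)·(00001111111) mod 2 = 0+0+0+0+1+0+1+1+1+1+1 mod 2 = 0
  c[8] = d·G[:,8] = (00001011111)·(00001000000) mod 2 = 0+0+0+0+1+0+0+0+0+0+0 mod 2 = 1
  c[9] = d·G[:,9] = (00001011111)·(00000100000) mod 2 = 0+0+0+0+0+0+0+0+0+0+0 mod 2 = 0
  c[10] = d·G[:,10] = (00001011111)·(00000010000) mod 2 = 0+0+0+0+0+0+1+0+0+0+0 mod 2 = 1
  c[11] = d·G[:,11] = (00001011111)·(00000001000) mod 2 = 0+0+0+0+0+0+0+1+0+0+0 mod 2 = 1
  c[12] = d·G[:,12] = (00001011111)·(00000000100) mod 2 = 0+0+0+0+0+0+0+0+1+0+0 mod 2 = 1
  c[13] = d·G[:,13] = (00001011111)·(00000000010) mod 2 = 0+0+0+0+0+0+0+0+0+1+0 mod 2 = 1
  c[14] = d·G[:,14] = (00001011111)·(00000000001) mod 2 = 0+0+0+0+0+0+0+0+0+0+1 mod 2 = 1
Codeword = 010000001011111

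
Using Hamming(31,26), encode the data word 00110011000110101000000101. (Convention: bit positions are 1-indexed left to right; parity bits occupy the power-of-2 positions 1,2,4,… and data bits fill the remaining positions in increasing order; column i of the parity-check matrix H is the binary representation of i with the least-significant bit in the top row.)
Codeword c = d · G (mod 2), d = 00110011000110101000000101:
  c[0] = d·G[:,0] = (00110011000110101000000101)·(11011010101101010101010101) mod 2 = 0+0+0+1+0+0+1+0+0+0+0+1+0+0+0+0+0+0+0+0+0+0+0+1+0+1 mod 2 = 1
  c[1] = d·G[:,1] = (00110011000110101000000101)·(10110110011011001100110011) mod 2 = 0+0+1+1+0+0+1+0+0+0+0+0+1+0+0+0+1+0+0+0+0+0+0+0+0+1 mod 2 = 0
  c[2] = d·G[:,2] = (00110011000110101000000101)·(10000000000000000000000000) mod 2 = 0+0+0+0+0+0+0+0+0+0+0+0+0+0+0+0+0+0+0+0+0+0+0+0+0+0 mod 2 = 0
  c[3] = d·G[:,3] = (00110011000110101000000101)·(01110001111000111100001111) mod 2 = 0+0+1+1+0+0+0+1+0+0+0+0+0+0+1+0+1+0+0+0+0+0+0+1+0+1 mod 2 = 1
  c[4] = d·G[:,4] = (00110011000110101000000101)·(01000000000000000000000000) mod 2 = 0+0+0+0+0+0+0+0+0+0+0+0+0+0+0+0+0+0+0+0+0+0+0+0+0+0 mod 2 = 0
  c[5] = d·G[:,5] = (00110011000110101000000101)·(00100000000000000000000000) mod 2 = 0+0+1+0+0+0+0+0+0+0+0+0+0+0+0+0+0+0+0+0+0+0+0+0+0+0 mod 2 = 1
  c[6] = d·G[:,6] = (00110011000110101000000101)·(00010000000000000000000000) mod 2 = 0+0+0+1+0+0+0+0+0+0+0+0+0+0+0+0+0+0+0+0+0+0+0+0+0+0 mod 2 = 1
  c[7] = d·G[:,7] = (00110011000110101000000101)·(00001111111000000011111111) mod 2 = 0+0+0+0+0+0+1+1+0+0+0+0+0+0+0+0+0+0+0+0+0+0+0+1+0+1 mod 2 = 0
  c[8] = d·G[:,8] = (00110011000110101000000101)·(00001000000000000000000000) mod 2 = 0+0+0+0+0+0+0+0+0+0+0+0+0+0+0+0+0+0+0+0+0+0+0+0+0+0 mod 2 = 0
  c[9] = d·G[:,9] = (00110011000110101000000101)·(00000100000000000000000000) mod 2 = 0+0+0+0+0+0+0+0+0+0+0+0+0+0+0+0+0+0+0+0+0+0+0+0+0+0 mod 2 = 0
  c[10] = d·G[:,10] = (00110011000110101000000101)·(00000010000000000000000000) mod 2 = 0+0+0+0+0+0+1+0+0+0+0+0+0+0+0+0+0+0+0+0+0+0+0+0+0+0 mod 2 = 1
  c[11] = d·G[:,11] = (00110011000110101000000101)·(00000001000000000000000000) mod 2 = 0+0+0+0+0+0+0+1+0+0+0+0+0+0+0+0+0+0+0+0+0+0+0+0+0+0 mod 2 = 1
  c[12] = d·G[:,12] = (00110011000110101000000101)·(00000000100000000000000000) mod 2 = 0+0+0+0+0+0+0+0+0+0+0+0+0+0+0+0+0+0+0+0+0+0+0+0+0+0 mod 2 = 0
  c[13] = d·G[:,13] = (00110011000110101000000101)·(00000000010000000000000000) mod 2 = 0+0+0+0+0+0+0+0+0+0+0+0+0+0+0+0+0+0+0+0+0+0+0+0+0+0 mod 2 = 0
  c[14] = d·G[:,14] = (00110011000110101000000101)·(00000000001000000000000000) mod 2 = 0+0+0+0+0+0+0+0+0+0+0+0+0+0+0+0+0+0+0+0+0+0+0+0+0+0 mod 2 = 0
  c[15] = d·G[:,15] = (00110011000110101000000101)·(00000000000111111111111111) mod 2 = 0+0+0+0+0+0+0+0+0+0+0+1+1+0+1+0+1+0+0+0+0+0+0+1+0+1 mod 2 = 0
  c[16] = d·G[:,16] = (00110011000110101000000101)·(00000000000100000000000000) mod 2 = 0+0+0+0+0+0+0+0+0+0+0+1+0+0+0+0+0+0+0+0+0+0+0+0+0+0 mod 2 = 1
  c[17] = d·G[:,17] = (00110011000110101000000101)·(00000000000010000000000000) mod 2 = 0+0+0+0+0+0+0+0+0+0+0+0+1+0+0+0+0+0+0+0+0+0+0+0+0+0 mod 2 = 1
  c[18] = d·G[:,18] = (00110011000110101000000101)·(00000000000001000000000000) mod 2 = 0+0+0+0+0+0+0+0+0+0+0+0+0+0+0+0+0+0+0+0+0+0+0+0+0+0 mod 2 = 0
  c[19] = d·G[:,19] = (00110011000110101000000101)·(00000000000000100000000000) mod 2 = 0+0+0+0+0+0+0+0+0+0+0+0+0+0+1+0+0+0+0+0+0+0+0+0+0+0 mod 2 = 1
  c[20] = d·G[:,20] = (00110011000110101000000101)·(00000000000000010000000000) mod 2 = 0+0+0+0+0+0+0+0+0+0+0+0+0+0+0+0+0+0+0+0+0+0+0+0+0+0 mod 2 = 0
  c[21] = d·G[:,21] = (00110011000110101000000101)·(00000000000000001000000000) mod 2 = 0+0+0+0+0+0+0+0+0+0+0+0+0+0+0+0+1+0+0+0+0+0+0+0+0+0 mod 2 = 1
  c[22] = d·G[:,22] = (00110011000110101000000101)·(00000000000000000100000000) mod 2 = 0+0+0+0+0+0+0+0+0+0+0+0+0+0+0+0+0+0+0+0+0+0+0+0+0+0 mod 2 = 0
  c[23] = d·G[:,23] = (00110011000110101000000101)·(00000000000000000010000000) mod 2 = 0+0+0+0+0+0+0+0+0+0+0+0+0+0+0+0+0+0+0+0+0+0+0+0+0+0 mod 2 = 0
  c[24] = d·G[:,24] = (00110011000110101000000101)·(00000000000000000001000000) mod 2 = 0+0+0+0+0+0+0+0+0+0+0+0+0+0+0+0+0+0+0+0+0+0+0+0+0+0 mod 2 = 0
  c[25] = d·G[:,25] = (00110011000110101000000101)·(00000000000000000000100000) mod 2 = 0+0+0+0+0+0+0+0+0+0+0+0+0+0+0+0+0+0+0+0+0+0+0+0+0+0 mod 2 = 0
  c[26] = d·G[:,26] = (00110011000110101000000101)·(00000000000000000000010000) mod 2 = 0+0+0+0+0+0+0+0+0+0+0+0+0+0+0+0+0+0+0+0+0+0+0+0+0+0 mod 2 = 0
  c[27] = d·G[:,27] = (00110011000110101000000101)·(00000000000000000000001000) mod 2 = 0+0+0+0+0+0+0+0+0+0+0+0+0+0+0+0+0+0+0+0+0+0+0+0+0+0 mod 2 = 0
  c[28] = d·G[:,28] = (00110011000110101000000101)·(00000000000000000000000100) mod 2 = 0+0+0+0+0+0+0+0+0+0+0+0+0+0+0+0+0+0+0+0+0+0+0+1+0+0 mod 2 = 1
  c[29] = d·G[:,29] = (00110011000110101000000101)·(00000000000000000000000010) mod 2 = 0+0+0+0+0+0+0+0+0+0+0+0+0+0+0+0+0+0+0+0+0+0+0+0+0+0 mod 2 = 0
  c[30] = d·G[:,30] = (00110011000110101000000101)·(00000000000000000000000001) mod 2 = 0+0+0+0+0+0+0+0+0+0+0+0+0+0+0+0+0+0+0+0+0+0+0+0+0+1 mod 2 = 1
Codeword = 1001011000110000110101000000101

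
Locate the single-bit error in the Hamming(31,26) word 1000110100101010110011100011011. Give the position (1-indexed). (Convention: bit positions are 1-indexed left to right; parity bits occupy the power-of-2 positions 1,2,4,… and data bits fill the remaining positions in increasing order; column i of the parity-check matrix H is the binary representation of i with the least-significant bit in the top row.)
Syndrome s = H · r^T (mod 2), r = 1000110100101010110011100011011:
  s[0] = (1010101010101010101010101010101)·(1000110100101010110011100011011) mod 2 = 1+0+0+0+1+0+0+0+0+0+1+0+1+0+1+0+1+0+0+0+1+0+1+0+0+0+1+0+0+0+1 mod 2 = 0
  s[1] = (0110011001100110011001100110011)·(1000110100101010110011100011011) mod 2 = 0+0+0+0+0+1+0+0+0+0+1+0+0+0+1+0+0+1+0+0+0+1+1+0+0+0+1+0+0+1+1 mod 2 = 1
  s[2] = (0001111000011110000111100001111)·(1000110100101010110011100011011) mod 2 = 0+0+0+0+1+1+0+0+0+0+0+0+1+0+1+0+0+0+0+0+1+1+1+0+0+0+0+1+0+1+1 mod 2 = 0
  s[3] = (0000000111111110000000011111111)·(1000110100101010110011100011011) mod 2 = 0+0+0+0+0+0+0+1+0+0+1+0+1+0+1+0+0+0+0+0+0+0+0+0+0+0+1+1+0+1+1 mod 2 = 0
  s[4] = (0000000000000001111111111111111)·(1000110100101010110011100011011) mod 2 = 0+0+0+0+0+0+0+0+0+0+0+0+0+0+0+0+1+1+0+0+1+1+1+0+0+0+1+1+0+1+1 mod 2 = 1
Syndrome = 01001
Column i of H is the binary representation of i, so the syndrome is the binary index of the flipped bit.
Read s = 01001 with s[0] as LSB: 0·2^0 + 1·2^1 + 0·2^2 + 0·2^3 + 1·2^4 = 18.
Error is at bit position 18.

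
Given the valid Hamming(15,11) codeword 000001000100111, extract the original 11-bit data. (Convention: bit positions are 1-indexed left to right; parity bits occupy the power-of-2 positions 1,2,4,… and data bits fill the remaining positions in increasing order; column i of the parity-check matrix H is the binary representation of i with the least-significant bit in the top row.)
Parity bits occupy power-of-2 positions; data bits are at positions {3,5,6,7,9,10,11,12,13,14,15} (1-indexed).
Extract: c[3]=0 c[5]=0 c[6]=1 c[7]=0 c[9]=0 c[10]=1 c[11]=0 c[12]=0 c[13]=1 c[14]=1 c[15]=1
Data = 00100100111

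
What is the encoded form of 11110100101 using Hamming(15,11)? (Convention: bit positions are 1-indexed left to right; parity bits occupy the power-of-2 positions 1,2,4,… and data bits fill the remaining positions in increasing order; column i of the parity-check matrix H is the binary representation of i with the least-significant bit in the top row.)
Codeword c = d · G (mod 2), d = 11110100101:
  c[0] = d·G[:,0] = (11110100101)·(11011010101) mod 2 = 1+1+0+1+0+0+0+0+1+0+1 mod 2 = 1
  c[1] = d·G[:,1] = (11110100101)·(10110110011) mod 2 = 1+0+1+1+0+1+0+0+0+0+1 mod 2 = 1
  c[2] = d·G[:,2] = (11110100101)·(10000000000) mod 2 = 1+0+0+0+0+0+0+0+0+0+0 mod 2 = 1
  c[3] = d·G[:,3] = (11110100101)·(01110001111) mod 2 = 0+1+1+1+0+0+0+0+1+0+1 mod 2 = 1
  c[4] = d·G[:,4] = (11110100101)·(01000000000) mod 2 = 0+1+0+0+0+0+0+0+0+0+0 mod 2 = 1
  c[5] = d·G[:,5] = (11110100101)·(00100000000) mod 2 = 0+0+1+0+0+0+0+0+0+0+0 mod 2 = 1
  c[6] = d·G[:,6] = (11110100101)·(00010000000) mod 2 = 0+0+0+1+0+0+0+0+0+0+0 mod 2 = 1
  c[7] = d·G[:,7] = (11110100101)·(00001111111) mod 2 = 0+0+0+0+0+1+0+0+1+0+1 mod 2 = 1
  c[8] = d·G[:,8] = (11110100101)·(00001000000) mod 2 = 0+0+0+0+0+0+0+0+0+0+0 mod 2 = 0
  c[9] = d·G[:,9] = (11110100101)·(00000100000) mod 2 = 0+0+0+0+0+1+0+0+0+0+0 mod 2 = 1
  c[10] = d·G[:,10] = (11110100101)·(00000010000) mod 2 = 0+0+0+0+0+0+0+0+0+0+0 mod 2 = 0
  c[11] = d·G[:,11] = (11110100101)·(00000001000) mod 2 = 0+0+0+0+0+0+0+0+0+0+0 mod 2 = 0
  c[12] = d·G[:,12] = (11110100101)·(00000000100) mod 2 = 0+0+0+0+0+0+0+0+1+0+0 mod 2 = 1
  c[13] = d·G[:,13] = (11110100101)·(00000000010) mod 2 = 0+0+0+0+0+0+0+0+0+0+0 mod 2 = 0
  c[14] = d·G[:,14] = (11110100101)·(00000000001) mod 2 = 0+0+0+0+0+0+0+0+0+0+1 mod 2 = 1
Codeword = 111111110100101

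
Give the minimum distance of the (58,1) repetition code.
d_min = 58 (the only two codewords are 0…0 and 1…1, differing in all 58 positions).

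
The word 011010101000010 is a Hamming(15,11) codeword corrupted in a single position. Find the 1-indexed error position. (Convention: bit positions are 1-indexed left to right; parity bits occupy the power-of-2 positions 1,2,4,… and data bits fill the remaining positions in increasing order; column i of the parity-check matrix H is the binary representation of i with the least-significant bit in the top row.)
Syndrome s = H · r^T (mod 2), r = 011010101000010:
  s[0] = (101010101010101)·(011010101000010) mod 2 = 0+0+1+0+1+0+1+0+1+0+0+0+0+0+0 mod 2 = 0
  s[1] = (011001100110011)·(011010101000010) mod 2 = 0+1+1+0+0+0+1+0+0+0+0+0+0+1+0 mod 2 = 0
  s[2] = (000111100001111)·(011010101000010) mod 2 = 0+0+0+0+1+0+1+0+0+0+0+0+0+1+0 mod 2 = 1
  s[3] = (000000011111111)·(011010101000010) mod 2 = 0+0+0+0+0+0+0+0+1+0+0+0+0+1+0 mod 2 = 0
Syndrome = 0010
Column i of H is the binary representation of i, so the syndrome is the binary index of the flipped bit.
Read s = 0010 with s[0] as LSB: 0·2^0 + 0·2^1 + 1·2^2 + 0·2^3 = 4.
Error is at bit position 4.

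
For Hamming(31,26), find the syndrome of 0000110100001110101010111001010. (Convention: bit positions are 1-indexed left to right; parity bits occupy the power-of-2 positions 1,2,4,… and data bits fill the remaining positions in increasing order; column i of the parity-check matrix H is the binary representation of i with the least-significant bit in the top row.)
Syndrome s = H · r^T (mod 2), r = 0000110100001110101010111001010:
  s[0] = (1010101010101010101010101010101)·(0000110100001110101010111001010) mod 2 = 0+0+0+0+1+0+0+0+0+0+0+0+1+0+1+0+1+0+1+0+1+0+1+0+1+0+0+0+0+0+0 mod 2 = 0
  s[1] = (0110011001100110011001100110011)·(0000110100001110101010111001010) mod 2 = 0+0+0+0+0+1+0+0+0+0+0+0+0+1+1+0+0+0+1+0+0+0+1+0+0+0+0+0+0+1+0 mod 2 = 0
  s[2] = (0001111000011110000111100001111)·(0000110100001110101010111001010) mod 2 = 0+0+0+0+1+1+0+0+0+0+0+0+1+1+1+0+0+0+0+0+1+0+1+0+0+0+0+1+0+1+0 mod 2 = 1
  s[3] = (0000000111111110000000011111111)·(0000110100001110101010111001010) mod 2 = 0+0+0+0+0+0+0+1+0+0+0+0+1+1+1+0+0+0+0+0+0+0+0+1+1+0+0+1+0+1+0 mod 2 = 0
  s[4] = (0000000000000001111111111111111)·(0000110100001110101010111001010) mod 2 = 0+0+0+0+0+0+0+0+0+0+0+0+0+0+0+0+1+0+1+0+1+0+1+1+1+0+0+1+0+1+0 mod 2 = 0
Syndrome = 00100
Non-zero syndrome: error at position 4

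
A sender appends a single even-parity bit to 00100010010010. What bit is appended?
Sum of data bits: 0+0+1+0+0+0+1+0+0+1+0+0+1+0 = 4.
4 mod 2 = 0, so parity bit = 0.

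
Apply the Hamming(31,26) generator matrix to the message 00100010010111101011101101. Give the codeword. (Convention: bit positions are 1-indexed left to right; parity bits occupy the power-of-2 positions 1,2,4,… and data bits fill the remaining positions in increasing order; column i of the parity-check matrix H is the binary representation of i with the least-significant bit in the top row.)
Codeword c = d · G (mod 2), d = 00100010010111101011101101:
  c[0] = d·G[:,0] = (00100010010111101011101101)·(11011010101101010101010101) mod 2 = 0+0+0+0+0+0+1+0+0+0+0+1+0+1+0+0+0+0+0+1+0+0+0+1+0+1 mod 2 = 0
  c[1] = d·G[:,1] = (00100010010111101011101101)·(10110110011011001100110011) mod 2 = 0+0+1+0+0+0+1+0+0+1+0+0+1+1+0+0+1+0+0+0+1+0+0+0+0+1 mod 2 = 0
  c[2] = d·G[:,2] = (00100010010111101011101101)·(10000000000000000000000000) mod 2 = 0+0+0+0+0+0+0+0+0+0+0+0+0+0+0+0+0+0+0+0+0+0+0+0+0+0 mod 2 = 0
  c[3] = d·G[:,3] = (00100010010111101011101101)·(01110001111000111100001111) mod 2 = 0+0+1+0+0+0+0+0+0+1+0+0+0+0+1+0+1+0+0+0+0+0+1+1+0+1 mod 2 = 1
  c[4] = d·G[:,4] = (00100010010111101011101101)·(01000000000000000000000000) mod 2 = 0+0+0+0+0+0+0+0+0+0+0+0+0+0+0+0+0+0+0+0+0+0+0+0+0+0 mod 2 = 0
  c[5] = d·G[:,5] = (00100010010111101011101101)·(00100000000000000000000000) mod 2 = 0+0+1+0+0+0+0+0+0+0+0+0+0+0+0+0+0+0+0+0+0+0+0+0+0+0 mod 2 = 1
  c[6] = d·G[:,6] = (00100010010111101011101101)·(00010000000000000000000000) mod 2 = 0+0+0+0+0+0+0+0+0+0+0+0+0+0+0+0+0+0+0+0+0+0+0+0+0+0 mod 2 = 0
  c[7] = d·G[:,7] = (00100010010111101011101101)·(00001111111000000011111111) mod 2 = 0+0+0+0+0+0+1+0+0+1+0+0+0+0+0+0+0+0+1+1+1+0+1+1+0+1 mod 2 = 0
  c[8] = d·G[:,8] = (00100010010111101011101101)·(00001000000000000000000000) mod 2 = 0+0+0+0+0+0+0+0+0+0+0+0+0+0+0+0+0+0+0+0+0+0+0+0+0+0 mod 2 = 0
  c[9] = d·G[:,9] = (00100010010111101011101101)·(00000100000000000000000000) mod 2 = 0+0+0+0+0+0+0+0+0+0+0+0+0+0+0+0+0+0+0+0+0+0+0+0+0+0 mod 2 = 0
  c[10] = d·G[:,10] = (00100010010111101011101101)·(00000010000000000000000000) mod 2 = 0+0+0+0+0+0+1+0+0+0+0+0+0+0+0+0+0+0+0+0+0+0+0+0+0+0 mod 2 = 1
  c[11] = d·G[:,11] = (00100010010111101011101101)·(00000001000000000000000000) mod 2 = 0+0+0+0+0+0+0+0+0+0+0+0+0+0+0+0+0+0+0+0+0+0+0+0+0+0 mod 2 = 0
  c[12] = d·G[:,12] = (00100010010111101011101101)·(00000000100000000000000000) mod 2 = 0+0+0+0+0+0+0+0+0+0+0+0+0+0+0+0+0+0+0+0+0+0+0+0+0+0 mod 2 = 0
  c[13] = d·G[:,13] = (00100010010111101011101101)·(00000000010000000000000000) mod 2 = 0+0+0+0+0+0+0+0+0+1+0+0+0+0+0+0+0+0+0+0+0+0+0+0+0+0 mod 2 = 1
  c[14] = d·G[:,14] = (00100010010111101011101101)·(00000000001000000000000000) mod 2 = 0+0+0+0+0+0+0+0+0+0+0+0+0+0+0+0+0+0+0+0+0+0+0+0+0+0 mod 2 = 0
  c[15] = d·G[:,15] = (00100010010111101011101101)·(00000000000111111111111111) mod 2 = 0+0+0+0+0+0+0+0+0+0+0+1+1+1+1+0+1+0+1+1+1+0+1+1+0+1 mod 2 = 1
  c[16] = d·G[:,16] = (00100010010111101011101101)·(00000000000100000000000000) mod 2 = 0+0+0+0+0+0+0+0+0+0+0+1+0+0+0+0+0+0+0+0+0+0+0+0+0+0 mod 2 = 1
  c[17] = d·G[:,17] = (00100010010111101011101101)·(00000000000010000000000000) mod 2 = 0+0+0+0+0+0+0+0+0+0+0+0+1+0+0+0+0+0+0+0+0+0+0+0+0+0 mod 2 = 1
  c[18] = d·G[:,18] = (00100010010111101011101101)·(00000000000001000000000000) mod 2 = 0+0+0+0+0+0+0+0+0+0+0+0+0+1+0+0+0+0+0+0+0+0+0+0+0+0 mod 2 = 1
  c[19] = d·G[:,19] = (00100010010111101011101101)·(00000000000000100000000000) mod 2 = 0+0+0+0+0+0+0+0+0+0+0+0+0+0+1+0+0+0+0+0+0+0+0+0+0+0 mod 2 = 1
  c[20] = d·G[:,20] = (00100010010111101011101101)·(00000000000000010000000000) mod 2 = 0+0+0+0+0+0+0+0+0+0+0+0+0+0+0+0+0+0+0+0+0+0+0+0+0+0 mod 2 = 0
  c[21] = d·G[:,21] = (00100010010111101011101101)·(00000000000000001000000000) mod 2 = 0+0+0+0+0+0+0+0+0+0+0+0+0+0+0+0+1+0+0+0+0+0+0+0+0+0 mod 2 = 1
  c[22] = d·G[:,22] = (00100010010111101011101101)·(00000000000000000100000000) mod 2 = 0+0+0+0+0+0+0+0+0+0+0+0+0+0+0+0+0+0+0+0+0+0+0+0+0+0 mod 2 = 0
  c[23] = d·G[:,23] = (00100010010111101011101101)·(00000000000000000010000000) mod 2 = 0+0+0+0+0+0+0+0+0+0+0+0+0+0+0+0+0+0+1+0+0+0+0+0+0+0 mod 2 = 1
  c[24] = d·G[:,24] = (00100010010111101011101101)·(00000000000000000001000000) mod 2 = 0+0+0+0+0+0+0+0+0+0+0+0+0+0+0+0+0+0+0+1+0+0+0+0+0+0 mod 2 = 1
  c[25] = d·G[:,25] = (00100010010111101011101101)·(00000000000000000000100000) mod 2 = 0+0+0+0+0+0+0+0+0+0+0+0+0+0+0+0+0+0+0+0+1+0+0+0+0+0 mod 2 = 1
  c[26] = d·G[:,26] = (00100010010111101011101101)·(00000000000000000000010000) mod 2 = 0+0+0+0+0+0+0+0+0+0+0+0+0+0+0+0+0+0+0+0+0+0+0+0+0+0 mod 2 = 0
  c[27] = d·G[:,27] = (00100010010111101011101101)·(00000000000000000000001000) mod 2 = 0+0+0+0+0+0+0+0+0+0+0+0+0+0+0+0+0+0+0+0+0+0+1+0+0+0 mod 2 = 1
  c[28] = d·G[:,28] = (00100010010111101011101101)·(00000000000000000000000100) mod 2 = 0+0+0+0+0+0+0+0+0+0+0+0+0+0+0+0+0+0+0+0+0+0+0+1+0+0 mod 2 = 1
  c[29] = d·G[:,29] = (00100010010111101011101101)·(00000000000000000000000010) mod 2 = 0+0+0+0+0+0+0+0+0+0+0+0+0+0+0+0+0+0+0+0+0+0+0+0+0+0 mod 2 = 0
  c[30] = d·G[:,30] = (00100010010111101011101101)·(00000000000000000000000001) mod 2 = 0+0+0+0+0+0+0+0+0+0+0+0+0+0+0+0+0+0+0+0+0+0+0+0+0+1 mod 2 = 1
Codeword = 0001010000100101111101011101101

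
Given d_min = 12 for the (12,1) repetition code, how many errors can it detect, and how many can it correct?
Detection only: up to d_min − 1 = 11 errors.
Correction: up to ⌊(d_min − 1)/2⌋ = ⌊11/2⌋ = 5 errors.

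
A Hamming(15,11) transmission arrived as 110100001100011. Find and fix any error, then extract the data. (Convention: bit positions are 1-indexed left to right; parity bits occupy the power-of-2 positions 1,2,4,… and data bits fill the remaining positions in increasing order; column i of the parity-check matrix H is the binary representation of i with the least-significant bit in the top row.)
Syndrome s = H · r^T (mod 2), r = 110100001100011:
  s[0] = (101010101010101)·(110100001100011) mod 2 = 1+0+0+0+0+0+0+0+1+0+0+0+0+0+1 mod 2 = 1
  s[1] = (011001100110011)·(110100001100011) mod 2 = 0+1+0+0+0+0+0+0+0+1+0+0+0+1+1 mod 2 = 0
  s[2] = (000111100001111)·(110100001100011) mod 2 = 0+0+0+1+0+0+0+0+0+0+0+0+0+1+1 mod 2 = 1
  s[3] = (000000011111111)·(110100001100011) mod 2 = 0+0+0+0+0+0+0+0+1+1+0+0+0+1+1 mod 2 = 0
Syndrome = 1010
Column 5 of H equals this syndrome → error at bit 5 (1-indexed).
Flip bit 5: 110100001100011 → 110110001100011
Extract data bits at positions {3,5,6,7,9,10,11,12,13,14,15}: 01001100011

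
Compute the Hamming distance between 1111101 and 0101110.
XOR = 1010011, count of 1s = 4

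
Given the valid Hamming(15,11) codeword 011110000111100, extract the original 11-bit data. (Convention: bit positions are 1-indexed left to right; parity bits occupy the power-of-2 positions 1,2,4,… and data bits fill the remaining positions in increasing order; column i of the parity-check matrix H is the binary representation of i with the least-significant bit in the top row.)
Parity bits occupy power-of-2 positions; data bits are at positions {3,5,6,7,9,10,11,12,13,14,15} (1-indexed).
Extract: c[3]=1 c[5]=1 c[6]=0 c[7]=0 c[9]=0 c[10]=1 c[11]=1 c[12]=1 c[13]=1 c[14]=0 c[15]=0
Data = 11000111100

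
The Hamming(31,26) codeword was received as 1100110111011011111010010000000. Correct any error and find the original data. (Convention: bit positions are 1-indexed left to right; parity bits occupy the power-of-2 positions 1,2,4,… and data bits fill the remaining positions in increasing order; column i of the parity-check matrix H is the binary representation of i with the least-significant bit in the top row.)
Syndrome s = H · r^T (mod 2), r = 1100110111011011111010010000000:
  s[0] = (1010101010101010101010101010101)·(1100110111011011111010010000000) mod 2 = 1+0+0+0+1+0+0+0+1+0+0+0+1+0+1+0+1+0+1+0+1+0+0+0+0+0+0+0+0+0+0 mod 2 = 0
  s[1] = (0110011001100110011001100110011)·(1100110111011011111010010000000) mod 2 = 0+1+0+0+0+1+0+0+0+1+0+0+0+0+1+0+0+1+1+0+0+0+0+0+0+0+0+0+0+0+0 mod 2 = 0
  s[2] = (0001111000011110000111100001111)·(1100110111011011111010010000000) mod 2 = 0+0+0+0+1+1+0+0+0+0+0+1+1+0+1+0+0+0+0+0+1+0+0+0+0+0+0+0+0+0+0 mod 2 = 0
  s[3] = (0000000111111110000000011111111)·(1100110111011011111010010000000) mod 2 = 0+0+0+0+0+0+0+1+1+1+0+1+1+0+1+0+0+0+0+0+0+0+0+1+0+0+0+0+0+0+0 mod 2 = 1
  s[4] = (0000000000000001111111111111111)·(1100110111011011111010010000000) mod 2 = 0+0+0+0+0+0+0+0+0+0+0+0+0+0+0+1+1+1+1+0+1+0+0+1+0+0+0+0+0+0+0 mod 2 = 0
Syndrome = 00010
Column 8 of H equals this syndrome → error at bit 8 (1-indexed).
Flip bit 8: 1100110111011011111010010000000 → 1100110011011011111010010000000
Extract data bits at positions {3,5,6,7,9,10,11,12,13,14,15,17,18,19,20,21,22,23,24,25,26,27,28,29,30,31}: 01101101101111010010000000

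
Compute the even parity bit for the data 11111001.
Sum of data bits: 1+1+1+1+1+0+0+1 = 6.
6 mod 2 = 0, so parity bit = 0.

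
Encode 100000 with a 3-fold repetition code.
Repeat each bit 3× and concatenate:
1→111  0→000  0→000  0→000  0→000  0→000
Codeword = 111000000000000000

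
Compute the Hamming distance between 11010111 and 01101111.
XOR = 10111000, count of 1s = 4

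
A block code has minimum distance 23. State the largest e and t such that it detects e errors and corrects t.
(a) Detection requires d_min ≥ e+1, so e ≤ d_min − 1 = 22.
(b) Correction requires d_min ≥ 2t+1, so t ≤ ⌊(d_min − 1)/2⌋ = ⌊22/2⌋ = 11.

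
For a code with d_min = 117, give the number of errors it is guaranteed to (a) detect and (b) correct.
(a) Detection requires d_min ≥ e+1, so e ≤ d_min − 1 = 116.
(b) Correction requires d_min ≥ 2t+1, so t ≤ ⌊(d_min − 1)/2⌋ = ⌊116/2⌋ = 58.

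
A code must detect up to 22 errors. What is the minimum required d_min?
Detecting e errors requires d_min ≥ e + 1 = 22 + 1 = 23.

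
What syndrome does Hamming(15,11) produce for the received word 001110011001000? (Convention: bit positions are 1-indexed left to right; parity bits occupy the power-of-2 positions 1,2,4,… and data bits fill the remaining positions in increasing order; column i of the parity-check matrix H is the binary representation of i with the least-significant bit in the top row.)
Syndrome s = H · r^T (mod 2), r = 001110011001000:
  s[0] = (101010101010101)·(001110011001000) mod 2 = 0+0+1+0+1+0+0+0+1+0+0+0+0+0+0 mod 2 = 1
  s[1] = (011001100110011)·(001110011001000) mod 2 = 0+0+1+0+0+0+0+0+0+0+0+0+0+0+0 mod 2 = 1
  s[2] = (000111100001111)·(001110011001000) mod 2 = 0+0+0+1+1+0+0+0+0+0+0+1+0+0+0 mod 2 = 1
  s[3] = (000000011111111)·(001110011001000) mod 2 = 0+0+0+0+0+0+0+1+1+0+0+1+0+0+0 mod 2 = 1
Syndrome = 1111
Non-zero syndrome: error at position 15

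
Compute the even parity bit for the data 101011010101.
Sum of data bits: 1+0+1+0+1+1+0+1+0+1+0+1 = 7.
7 mod 2 = 1, so parity bit = 1.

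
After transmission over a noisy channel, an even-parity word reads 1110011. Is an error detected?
Sum of received bits: 1+1+1+0+0+1+1 = 5; 5 mod 2 = 1. Result is 1 ≠ 0 → error detected.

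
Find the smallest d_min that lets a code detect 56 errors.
Detecting e errors requires d_min ≥ e + 1 = 56 + 1 = 57.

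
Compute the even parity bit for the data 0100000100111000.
Sum of data bits: 0+1+0+0+0+0+0+1+0+0+1+1+1+0+0+0 = 5.
5 mod 2 = 1, so parity bit = 1.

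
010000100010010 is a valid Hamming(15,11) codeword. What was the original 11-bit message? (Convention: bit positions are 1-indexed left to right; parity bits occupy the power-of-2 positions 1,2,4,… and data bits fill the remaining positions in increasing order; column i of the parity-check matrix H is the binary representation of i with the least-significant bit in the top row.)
Parity bits occupy power-of-2 positions; data bits are at positions {3,5,6,7,9,10,11,12,13,14,15} (1-indexed).
Extract: c[3]=0 c[5]=0 c[6]=0 c[7]=1 c[9]=0 c[10]=0 c[11]=1 c[12]=0 c[13]=0 c[14]=1 c[15]=0
Data = 00010010010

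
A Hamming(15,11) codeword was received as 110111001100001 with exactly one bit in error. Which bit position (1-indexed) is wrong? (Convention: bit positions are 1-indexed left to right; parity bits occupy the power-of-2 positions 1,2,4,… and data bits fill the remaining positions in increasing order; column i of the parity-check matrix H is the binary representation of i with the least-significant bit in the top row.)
Syndrome s = H · r^T (mod 2), r = 110111001100001:
  s[0] = (101010101010101)·(110111001100001) mod 2 = 1+0+0+0+1+0+0+0+1+0+0+0+0+0+1 mod 2 = 0
  s[1] = (011001100110011)·(110111001100001) mod 2 = 0+1+0+0+0+1+0+0+0+1+0+0+0+0+1 mod 2 = 0
  s[2] = (000111100001111)·(110111001100001) mod 2 = 0+0+0+1+1+1+0+0+0+0+0+0+0+0+1 mod 2 = 0
  s[3] = (000000011111111)·(110111001100001) mod 2 = 0+0+0+0+0+0+0+0+1+1+0+0+0+0+1 mod 2 = 1
Syndrome = 0001
Column i of H is the binary representation of i, so the syndrome is the binary index of the flipped bit.
Read s = 0001 with s[0] as LSB: 0·2^0 + 0·2^1 + 0·2^2 + 1·2^3 = 8.
Error is at bit position 8.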